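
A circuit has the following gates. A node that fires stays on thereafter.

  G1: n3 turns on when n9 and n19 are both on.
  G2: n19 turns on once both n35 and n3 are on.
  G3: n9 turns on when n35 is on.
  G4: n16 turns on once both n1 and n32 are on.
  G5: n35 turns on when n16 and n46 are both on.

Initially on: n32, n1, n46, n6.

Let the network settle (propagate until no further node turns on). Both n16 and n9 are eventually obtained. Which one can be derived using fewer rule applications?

n16: n1 and n32 are on, so n16 turns on (G4). [1 rule application]
n9: n1 and n32 are on, so n16 turns on (G4). G5: n16 and n46 on → n35 on. n35 is on, so n9 turns on (G3). [3 rule applications]
n16 needs fewer.

n16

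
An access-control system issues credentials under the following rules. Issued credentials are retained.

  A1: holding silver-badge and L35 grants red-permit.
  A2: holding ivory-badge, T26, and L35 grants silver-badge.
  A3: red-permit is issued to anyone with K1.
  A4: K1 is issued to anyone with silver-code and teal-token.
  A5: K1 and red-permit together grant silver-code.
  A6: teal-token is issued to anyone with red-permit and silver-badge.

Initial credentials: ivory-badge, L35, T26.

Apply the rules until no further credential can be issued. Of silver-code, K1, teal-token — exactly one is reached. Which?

Holding ivory-badge, T26, and L35 grants silver-badge (A2).
Holding silver-badge and L35 grants red-permit (A1).
Holding red-permit and silver-badge grants teal-token (A6).
silver-code would need K1 and red-permit (A5), but K1 is never granted. K1 would need silver-code and teal-token (A4), but silver-code is never granted.

teal-token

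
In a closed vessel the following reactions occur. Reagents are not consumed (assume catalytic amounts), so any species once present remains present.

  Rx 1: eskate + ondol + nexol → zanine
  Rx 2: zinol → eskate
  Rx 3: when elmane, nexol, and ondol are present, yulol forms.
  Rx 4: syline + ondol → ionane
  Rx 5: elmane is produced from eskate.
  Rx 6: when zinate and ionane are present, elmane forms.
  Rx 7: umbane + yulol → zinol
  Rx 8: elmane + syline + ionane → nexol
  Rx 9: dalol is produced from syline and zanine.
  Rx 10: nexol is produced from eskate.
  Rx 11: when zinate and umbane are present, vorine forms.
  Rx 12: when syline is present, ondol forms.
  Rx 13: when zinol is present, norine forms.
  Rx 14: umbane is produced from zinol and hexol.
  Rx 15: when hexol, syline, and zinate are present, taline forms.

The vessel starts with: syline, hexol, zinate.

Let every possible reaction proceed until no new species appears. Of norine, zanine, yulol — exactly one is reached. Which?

yulol

syline present → ondol forms (Rx 12).
syline and ondol present → ionane forms (Rx 4).
zinate and ionane present → elmane forms (Rx 6).
elmane, syline, and ionane present → nexol forms (Rx 8).
elmane, nexol, and ondol present → yulol forms (Rx 3).
norine would need zinol (Rx 13), but zinol never forms. zanine would need eskate, ondol, and nexol (Rx 1), but eskate never forms.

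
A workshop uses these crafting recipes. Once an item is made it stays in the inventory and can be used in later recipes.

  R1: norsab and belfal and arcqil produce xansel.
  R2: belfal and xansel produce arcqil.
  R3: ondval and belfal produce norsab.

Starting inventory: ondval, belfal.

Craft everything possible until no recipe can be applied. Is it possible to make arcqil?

No

arcqil would need belfal and xansel (R2), but xansel is never obtained.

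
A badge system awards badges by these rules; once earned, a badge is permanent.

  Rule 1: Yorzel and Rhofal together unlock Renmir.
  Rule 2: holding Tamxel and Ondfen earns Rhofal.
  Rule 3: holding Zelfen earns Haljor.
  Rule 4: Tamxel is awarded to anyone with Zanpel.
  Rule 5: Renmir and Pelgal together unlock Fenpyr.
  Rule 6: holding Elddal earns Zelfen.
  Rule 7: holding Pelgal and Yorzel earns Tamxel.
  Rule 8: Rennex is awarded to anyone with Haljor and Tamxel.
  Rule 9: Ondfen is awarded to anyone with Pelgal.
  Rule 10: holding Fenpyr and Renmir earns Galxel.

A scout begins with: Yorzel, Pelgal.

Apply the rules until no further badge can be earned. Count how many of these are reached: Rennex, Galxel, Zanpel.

With Pelgal and Yorzel, Tamxel is earned (Rule 7).
With Pelgal, Ondfen is earned (Rule 9).
With Tamxel and Ondfen, Rhofal is earned (Rule 2).
With Yorzel and Rhofal, Renmir is earned (Rule 1).
With Renmir and Pelgal, Fenpyr is earned (Rule 5).
With Fenpyr and Renmir, Galxel is earned (Rule 10).
Rennex would need Haljor and Tamxel (Rule 8), but Haljor is never earned.
Galxel: reached.
No rule produces Zanpel, and it is not given.
Reached: Galxel — 1 of the 3.

1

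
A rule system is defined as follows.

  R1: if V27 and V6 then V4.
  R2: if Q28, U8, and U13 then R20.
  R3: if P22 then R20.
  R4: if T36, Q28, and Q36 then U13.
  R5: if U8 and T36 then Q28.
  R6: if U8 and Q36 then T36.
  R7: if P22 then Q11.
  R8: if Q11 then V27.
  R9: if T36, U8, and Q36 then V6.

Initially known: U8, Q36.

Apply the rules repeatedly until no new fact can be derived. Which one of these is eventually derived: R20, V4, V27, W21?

U8 and Q36 hold, so T36 follows (R6).
U8 and T36 hold, so Q28 follows (R5).
From T36, Q28, and Q36, R4 gives U13.
From Q28, U8, and U13, R2 gives R20.
V4 would need V27 and V6 (R1), but V27 is never established. No rule produces W21, and it is not given. V27 would need Q11 (R8), but Q11 is never established.

R20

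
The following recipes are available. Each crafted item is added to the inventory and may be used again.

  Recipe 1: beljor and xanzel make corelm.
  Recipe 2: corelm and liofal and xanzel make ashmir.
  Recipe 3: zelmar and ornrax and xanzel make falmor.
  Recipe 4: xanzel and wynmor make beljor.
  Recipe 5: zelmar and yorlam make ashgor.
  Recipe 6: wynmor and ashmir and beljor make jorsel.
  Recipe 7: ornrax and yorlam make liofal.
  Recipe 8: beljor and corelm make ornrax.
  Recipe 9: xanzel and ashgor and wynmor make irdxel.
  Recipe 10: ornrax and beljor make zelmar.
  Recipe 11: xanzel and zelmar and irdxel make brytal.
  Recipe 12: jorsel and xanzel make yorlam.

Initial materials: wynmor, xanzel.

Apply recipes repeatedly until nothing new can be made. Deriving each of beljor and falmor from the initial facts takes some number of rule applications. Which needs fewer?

beljor

beljor: Using Recipe 4, xanzel and wynmor make beljor. [1 rule application]
falmor: Using Recipe 4, xanzel and wynmor make beljor. Using Recipe 1, beljor and xanzel make corelm. beljor and corelm → ornrax (Recipe 8). ornrax and beljor → zelmar (Recipe 10). Using Recipe 3, zelmar, ornrax, and xanzel make falmor. [5 rule applications]
beljor needs fewer.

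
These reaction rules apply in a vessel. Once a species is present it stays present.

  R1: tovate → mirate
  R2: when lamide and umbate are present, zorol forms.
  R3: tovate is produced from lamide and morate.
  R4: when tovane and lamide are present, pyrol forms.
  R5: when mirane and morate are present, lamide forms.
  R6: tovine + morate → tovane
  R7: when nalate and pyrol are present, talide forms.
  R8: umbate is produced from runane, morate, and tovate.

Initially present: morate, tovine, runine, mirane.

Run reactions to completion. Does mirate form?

mirane and morate present → lamide forms (R5).
lamide and morate present → tovate forms (R3).
tovate present → mirate forms (R1).

Yes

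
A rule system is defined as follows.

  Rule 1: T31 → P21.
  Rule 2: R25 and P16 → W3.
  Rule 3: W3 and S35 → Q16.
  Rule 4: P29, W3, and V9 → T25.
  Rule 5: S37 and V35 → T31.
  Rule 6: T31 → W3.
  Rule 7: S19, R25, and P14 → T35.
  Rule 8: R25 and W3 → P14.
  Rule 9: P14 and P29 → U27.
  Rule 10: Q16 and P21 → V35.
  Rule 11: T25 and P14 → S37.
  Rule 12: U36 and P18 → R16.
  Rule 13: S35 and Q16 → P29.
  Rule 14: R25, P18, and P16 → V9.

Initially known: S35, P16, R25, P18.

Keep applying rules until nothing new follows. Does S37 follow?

Yes

From R25, P18, and P16, Rule 14 gives V9.
From R25 and P16, Rule 2 gives W3.
R25 and W3 hold, so P14 follows (Rule 8).
From W3 and S35, Rule 3 gives Q16.
From S35 and Q16, Rule 13 gives P29.
P29, W3, and V9 hold, so T25 follows (Rule 4).
From T25 and P14, Rule 11 gives S37.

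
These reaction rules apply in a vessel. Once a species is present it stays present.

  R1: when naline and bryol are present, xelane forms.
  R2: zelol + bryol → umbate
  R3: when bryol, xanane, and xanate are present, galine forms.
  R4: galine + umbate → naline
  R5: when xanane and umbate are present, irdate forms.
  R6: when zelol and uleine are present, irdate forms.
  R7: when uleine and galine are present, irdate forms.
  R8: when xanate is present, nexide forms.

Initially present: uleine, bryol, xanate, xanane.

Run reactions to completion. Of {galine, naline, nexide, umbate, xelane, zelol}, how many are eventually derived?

bryol, xanane, and xanate present → galine forms (R3).
xanate present → nexide forms (R8).
galine: reached.
naline would need galine and umbate (R4), but umbate never forms.
nexide: reached.
umbate would need zelol and bryol (R2), but zelol never forms.
xelane would need naline and bryol (R1), but naline never forms.
No rule produces zelol, and it is not given.
Reached: galine and nexide — 2 of the 6.

2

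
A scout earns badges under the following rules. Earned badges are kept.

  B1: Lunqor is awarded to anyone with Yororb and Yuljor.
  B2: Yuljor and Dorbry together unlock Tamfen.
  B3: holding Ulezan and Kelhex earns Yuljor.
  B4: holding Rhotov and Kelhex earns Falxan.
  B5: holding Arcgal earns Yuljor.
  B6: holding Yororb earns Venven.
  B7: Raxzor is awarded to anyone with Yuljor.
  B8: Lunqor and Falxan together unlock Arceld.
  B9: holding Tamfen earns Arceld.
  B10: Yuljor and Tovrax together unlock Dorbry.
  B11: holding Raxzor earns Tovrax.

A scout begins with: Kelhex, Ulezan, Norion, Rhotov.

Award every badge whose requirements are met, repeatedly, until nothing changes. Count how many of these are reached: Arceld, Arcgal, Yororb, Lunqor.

With Ulezan and Kelhex, Yuljor is earned (B3).
With Yuljor, Raxzor is earned (B7).
With Raxzor, Tovrax is earned (B11).
With Yuljor and Tovrax, Dorbry is earned (B10).
With Yuljor and Dorbry, Tamfen is earned (B2).
With Tamfen, Arceld is earned (B9).
Arceld: reached.
No rule produces Arcgal, and it is not given.
No rule produces Yororb, and it is not given.
Lunqor would need Yororb and Yuljor (B1), but Yororb is never earned.
Reached: Arceld — 1 of the 4.

1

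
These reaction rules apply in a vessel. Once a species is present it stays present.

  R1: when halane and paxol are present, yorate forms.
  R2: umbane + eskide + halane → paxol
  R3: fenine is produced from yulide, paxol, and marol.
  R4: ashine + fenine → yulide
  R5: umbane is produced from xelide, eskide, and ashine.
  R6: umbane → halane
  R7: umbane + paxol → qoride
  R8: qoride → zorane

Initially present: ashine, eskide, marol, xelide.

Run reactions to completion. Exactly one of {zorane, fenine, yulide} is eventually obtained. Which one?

zorane

xelide, eskide, and ashine present → umbane forms (R5).
umbane present → halane forms (R6).
umbane, eskide, and halane present → paxol forms (R2).
umbane and paxol present → qoride forms (R7).
qoride present → zorane forms (R8).
fenine would need yulide, paxol, and marol (R3), but yulide never forms. yulide would need ashine and fenine (R4), but fenine never forms.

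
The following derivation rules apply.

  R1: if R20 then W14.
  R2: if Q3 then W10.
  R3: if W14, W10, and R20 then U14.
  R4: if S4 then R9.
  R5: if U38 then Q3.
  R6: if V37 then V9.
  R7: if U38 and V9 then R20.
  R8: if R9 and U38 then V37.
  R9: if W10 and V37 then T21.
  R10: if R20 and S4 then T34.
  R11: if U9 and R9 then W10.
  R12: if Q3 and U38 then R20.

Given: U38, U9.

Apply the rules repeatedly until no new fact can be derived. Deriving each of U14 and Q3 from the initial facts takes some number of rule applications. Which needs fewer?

Q3: U38 holds, so Q3 follows (R5). [1 rule application]
U14: From U38, R5 gives Q3. Q3 holds, so W10 follows (R2). Q3 and U38 hold, so R20 follows (R12). R20 holds, so W14 follows (R1). W14, W10, and R20 hold, so U14 follows (R3). [5 rule applications]
Q3 needs fewer.

Q3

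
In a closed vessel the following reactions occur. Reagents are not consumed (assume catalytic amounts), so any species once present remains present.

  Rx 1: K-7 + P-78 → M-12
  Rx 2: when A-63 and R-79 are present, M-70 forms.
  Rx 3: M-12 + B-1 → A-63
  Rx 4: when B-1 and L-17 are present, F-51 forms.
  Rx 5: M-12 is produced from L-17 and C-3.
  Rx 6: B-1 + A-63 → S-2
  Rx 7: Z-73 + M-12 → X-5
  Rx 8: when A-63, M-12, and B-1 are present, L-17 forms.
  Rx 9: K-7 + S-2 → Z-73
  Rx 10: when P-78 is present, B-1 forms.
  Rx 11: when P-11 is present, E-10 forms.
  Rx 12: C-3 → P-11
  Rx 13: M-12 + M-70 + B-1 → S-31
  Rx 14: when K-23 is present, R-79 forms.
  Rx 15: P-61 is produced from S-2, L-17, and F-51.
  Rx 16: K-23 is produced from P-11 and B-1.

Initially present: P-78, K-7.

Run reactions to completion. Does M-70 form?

M-70 would need A-63 and R-79 (Rx 2), but R-79 never forms.

No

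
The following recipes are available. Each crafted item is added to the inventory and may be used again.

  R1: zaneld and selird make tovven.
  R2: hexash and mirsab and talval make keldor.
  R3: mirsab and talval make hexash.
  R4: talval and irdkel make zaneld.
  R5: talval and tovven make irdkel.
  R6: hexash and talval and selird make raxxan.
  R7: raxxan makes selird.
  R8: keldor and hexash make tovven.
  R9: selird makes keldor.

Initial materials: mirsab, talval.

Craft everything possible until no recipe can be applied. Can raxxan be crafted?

No

raxxan would need hexash, talval, and selird (R6), but selird is never obtained.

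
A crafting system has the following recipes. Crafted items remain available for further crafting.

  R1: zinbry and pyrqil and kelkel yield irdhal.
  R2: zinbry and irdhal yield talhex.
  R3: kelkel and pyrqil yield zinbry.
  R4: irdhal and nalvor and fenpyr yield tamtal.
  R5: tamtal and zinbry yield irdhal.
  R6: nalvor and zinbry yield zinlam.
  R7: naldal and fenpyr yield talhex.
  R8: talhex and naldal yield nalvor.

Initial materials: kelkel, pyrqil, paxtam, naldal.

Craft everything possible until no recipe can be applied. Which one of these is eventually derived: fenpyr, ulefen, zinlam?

zinlam

kelkel and pyrqil → zinbry (R3).
Using R1, zinbry, pyrqil, and kelkel make irdhal.
zinbry and irdhal → talhex (R2).
talhex and naldal → nalvor (R8).
nalvor and zinbry → zinlam (R6).
No rule produces fenpyr, and it is not given. No rule produces ulefen, and it is not given.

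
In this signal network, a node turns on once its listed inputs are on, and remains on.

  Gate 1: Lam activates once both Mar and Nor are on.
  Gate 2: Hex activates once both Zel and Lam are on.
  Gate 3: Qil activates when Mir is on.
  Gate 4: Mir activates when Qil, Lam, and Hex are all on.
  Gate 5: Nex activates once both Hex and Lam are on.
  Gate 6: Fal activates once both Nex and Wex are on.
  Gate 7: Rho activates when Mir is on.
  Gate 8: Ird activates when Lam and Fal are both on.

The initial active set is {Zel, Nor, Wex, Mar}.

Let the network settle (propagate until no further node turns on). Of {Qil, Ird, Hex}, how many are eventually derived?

2

Mar and Nor are on, so Lam activates (Gate 1).
Zel and Lam are on, so Hex activates (Gate 2).
Gate 5: Hex and Lam on → Nex on.
Gate 6: Nex and Wex on → Fal on.
Gate 8: Lam and Fal on → Ird on.
Qil would need Mir (Gate 3), but Mir never turns on.
Ird: reached.
Hex: reached.
Reached: Ird and Hex — 2 of the 3.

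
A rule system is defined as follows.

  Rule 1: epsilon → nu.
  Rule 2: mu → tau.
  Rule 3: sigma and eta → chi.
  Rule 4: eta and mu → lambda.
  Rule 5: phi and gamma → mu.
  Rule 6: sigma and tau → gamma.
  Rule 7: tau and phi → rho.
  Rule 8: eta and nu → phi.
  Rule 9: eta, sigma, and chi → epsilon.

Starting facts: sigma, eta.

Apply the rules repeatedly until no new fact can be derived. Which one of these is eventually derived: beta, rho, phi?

From sigma and eta, Rule 3 gives chi.
eta, sigma, and chi hold, so epsilon follows (Rule 9).
From epsilon, Rule 1 gives nu.
eta and nu hold, so phi follows (Rule 8).
rho would need tau and phi (Rule 7), but tau is never established. No rule produces beta, and it is not given.

phi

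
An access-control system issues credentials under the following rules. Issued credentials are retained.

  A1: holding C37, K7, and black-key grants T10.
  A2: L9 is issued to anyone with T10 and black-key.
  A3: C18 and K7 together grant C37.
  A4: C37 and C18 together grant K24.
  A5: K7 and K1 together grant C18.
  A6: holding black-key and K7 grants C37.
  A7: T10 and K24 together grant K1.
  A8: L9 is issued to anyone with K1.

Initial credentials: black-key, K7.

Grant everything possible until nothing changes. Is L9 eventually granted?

Yes

Holding black-key and K7 grants C37 (A6).
Holding C37, K7, and black-key grants T10 (A1).
Holding T10 and black-key grants L9 (A2).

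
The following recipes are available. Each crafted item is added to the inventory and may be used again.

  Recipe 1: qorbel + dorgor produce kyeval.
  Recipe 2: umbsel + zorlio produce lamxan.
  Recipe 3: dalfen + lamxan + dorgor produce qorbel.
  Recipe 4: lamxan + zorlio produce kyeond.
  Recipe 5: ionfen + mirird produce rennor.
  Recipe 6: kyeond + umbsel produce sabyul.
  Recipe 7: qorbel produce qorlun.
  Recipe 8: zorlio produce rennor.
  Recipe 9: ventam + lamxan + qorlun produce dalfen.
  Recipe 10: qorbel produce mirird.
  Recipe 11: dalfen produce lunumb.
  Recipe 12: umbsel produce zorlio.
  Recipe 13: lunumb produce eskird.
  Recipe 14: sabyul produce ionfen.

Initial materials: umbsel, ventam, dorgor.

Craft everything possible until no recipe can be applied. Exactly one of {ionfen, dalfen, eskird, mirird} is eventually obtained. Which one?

umbsel → zorlio (Recipe 12).
Using Recipe 2, umbsel and zorlio make lamxan.
lamxan + zorlio → kyeond (Recipe 4).
kyeond + umbsel → sabyul (Recipe 6).
Using Recipe 14, sabyul makes ionfen.
mirird would need qorbel (Recipe 10), but qorbel is never obtained. dalfen would need ventam, lamxan, and qorlun (Recipe 9), but qorlun is never obtained. eskird would need lunumb (Recipe 13), but lunumb is never obtained.

ionfen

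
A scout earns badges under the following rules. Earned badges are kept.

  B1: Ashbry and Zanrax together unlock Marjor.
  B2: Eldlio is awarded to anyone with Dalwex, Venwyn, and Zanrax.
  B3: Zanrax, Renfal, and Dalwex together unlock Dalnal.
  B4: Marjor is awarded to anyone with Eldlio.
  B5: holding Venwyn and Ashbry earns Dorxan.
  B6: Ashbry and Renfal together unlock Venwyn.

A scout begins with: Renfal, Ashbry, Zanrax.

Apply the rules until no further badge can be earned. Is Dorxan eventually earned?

With Ashbry and Renfal, Venwyn is earned (B6).
With Venwyn and Ashbry, Dorxan is earned (B5).

Yes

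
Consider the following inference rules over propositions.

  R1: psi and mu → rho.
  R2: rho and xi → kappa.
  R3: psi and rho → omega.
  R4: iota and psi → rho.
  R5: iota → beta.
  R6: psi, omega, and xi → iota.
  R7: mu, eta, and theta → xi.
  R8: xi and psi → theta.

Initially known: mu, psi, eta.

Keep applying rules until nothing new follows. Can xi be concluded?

xi would need mu, eta, and theta (R7), but theta is never established.

No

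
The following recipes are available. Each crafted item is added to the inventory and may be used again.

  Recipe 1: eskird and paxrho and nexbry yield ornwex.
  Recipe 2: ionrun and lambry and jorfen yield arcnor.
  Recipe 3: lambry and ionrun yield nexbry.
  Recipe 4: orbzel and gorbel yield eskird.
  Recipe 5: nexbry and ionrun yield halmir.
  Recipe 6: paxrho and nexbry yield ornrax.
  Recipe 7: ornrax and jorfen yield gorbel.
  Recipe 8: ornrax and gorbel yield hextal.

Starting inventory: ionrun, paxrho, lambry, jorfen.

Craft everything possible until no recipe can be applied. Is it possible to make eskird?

No

eskird would need orbzel and gorbel (Recipe 4), but orbzel is never obtained.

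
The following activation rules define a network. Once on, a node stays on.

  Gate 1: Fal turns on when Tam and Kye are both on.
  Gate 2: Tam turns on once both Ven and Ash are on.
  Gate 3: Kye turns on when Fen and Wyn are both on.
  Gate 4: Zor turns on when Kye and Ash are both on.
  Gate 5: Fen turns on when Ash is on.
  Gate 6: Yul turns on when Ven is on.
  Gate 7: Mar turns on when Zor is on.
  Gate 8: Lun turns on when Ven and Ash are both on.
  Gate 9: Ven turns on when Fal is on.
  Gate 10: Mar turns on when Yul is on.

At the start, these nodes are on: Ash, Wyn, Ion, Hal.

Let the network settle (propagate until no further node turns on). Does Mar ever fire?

Yes

Ash is on, so Fen turns on (Gate 5).
Fen and Wyn are on, so Kye turns on (Gate 3).
Kye and Ash are on, so Zor turns on (Gate 4).
Gate 7: Zor on → Mar on.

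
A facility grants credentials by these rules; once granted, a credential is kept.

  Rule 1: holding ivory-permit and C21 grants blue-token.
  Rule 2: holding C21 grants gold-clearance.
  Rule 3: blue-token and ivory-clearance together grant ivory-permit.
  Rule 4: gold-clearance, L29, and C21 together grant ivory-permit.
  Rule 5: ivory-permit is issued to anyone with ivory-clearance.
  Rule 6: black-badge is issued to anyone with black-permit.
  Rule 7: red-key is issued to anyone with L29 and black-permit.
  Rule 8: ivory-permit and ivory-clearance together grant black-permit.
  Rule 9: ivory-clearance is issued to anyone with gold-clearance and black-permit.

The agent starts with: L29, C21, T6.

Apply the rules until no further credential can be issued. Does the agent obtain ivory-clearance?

No

ivory-clearance would need gold-clearance and black-permit (Rule 9), but black-permit is never granted.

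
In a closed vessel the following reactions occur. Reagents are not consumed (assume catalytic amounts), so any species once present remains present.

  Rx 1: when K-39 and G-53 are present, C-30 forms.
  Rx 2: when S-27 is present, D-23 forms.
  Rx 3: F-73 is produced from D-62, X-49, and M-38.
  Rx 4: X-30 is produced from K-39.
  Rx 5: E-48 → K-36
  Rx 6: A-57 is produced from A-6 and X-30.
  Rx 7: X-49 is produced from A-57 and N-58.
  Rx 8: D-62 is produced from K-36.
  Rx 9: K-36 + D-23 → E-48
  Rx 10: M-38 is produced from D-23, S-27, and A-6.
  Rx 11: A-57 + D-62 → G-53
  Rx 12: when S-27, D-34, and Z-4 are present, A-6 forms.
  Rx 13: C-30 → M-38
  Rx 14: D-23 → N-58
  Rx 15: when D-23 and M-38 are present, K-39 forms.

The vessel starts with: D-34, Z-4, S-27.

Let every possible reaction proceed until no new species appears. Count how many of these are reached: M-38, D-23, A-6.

3

S-27, D-34, and Z-4 present → A-6 forms (Rx 12).
S-27 present → D-23 forms (Rx 2).
D-23, S-27, and A-6 present → M-38 forms (Rx 10).
M-38: reached.
D-23: reached.
A-6: reached.
All 3 are reached.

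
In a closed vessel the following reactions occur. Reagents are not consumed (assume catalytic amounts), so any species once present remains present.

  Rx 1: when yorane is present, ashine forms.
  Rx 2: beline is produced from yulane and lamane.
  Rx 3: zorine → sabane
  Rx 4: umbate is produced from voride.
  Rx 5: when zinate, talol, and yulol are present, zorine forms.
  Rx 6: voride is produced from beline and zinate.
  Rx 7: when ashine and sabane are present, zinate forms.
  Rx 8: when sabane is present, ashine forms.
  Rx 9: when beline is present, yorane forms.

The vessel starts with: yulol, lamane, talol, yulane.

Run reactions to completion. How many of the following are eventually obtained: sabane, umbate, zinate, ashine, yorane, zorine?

yulane and lamane present → beline forms (Rx 2).
beline present → yorane forms (Rx 9).
yorane present → ashine forms (Rx 1).
sabane would need zorine (Rx 3), but zorine never forms.
umbate would need voride (Rx 4), but voride never forms.
zinate would need ashine and sabane (Rx 7), but sabane never forms.
ashine: reached.
yorane: reached.
zorine would need zinate, talol, and yulol (Rx 5), but zinate never forms.
Reached: ashine and yorane — 2 of the 6.

2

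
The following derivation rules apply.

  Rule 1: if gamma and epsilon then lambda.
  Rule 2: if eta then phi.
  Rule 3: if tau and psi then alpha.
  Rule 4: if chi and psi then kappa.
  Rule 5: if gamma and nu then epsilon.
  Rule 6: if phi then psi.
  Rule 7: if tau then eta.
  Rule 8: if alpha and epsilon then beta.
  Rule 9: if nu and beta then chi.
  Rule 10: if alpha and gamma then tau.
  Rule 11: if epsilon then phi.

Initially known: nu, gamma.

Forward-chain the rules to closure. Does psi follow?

Yes

From gamma and nu, Rule 5 gives epsilon.
From epsilon, Rule 11 gives phi.
From phi, Rule 6 gives psi.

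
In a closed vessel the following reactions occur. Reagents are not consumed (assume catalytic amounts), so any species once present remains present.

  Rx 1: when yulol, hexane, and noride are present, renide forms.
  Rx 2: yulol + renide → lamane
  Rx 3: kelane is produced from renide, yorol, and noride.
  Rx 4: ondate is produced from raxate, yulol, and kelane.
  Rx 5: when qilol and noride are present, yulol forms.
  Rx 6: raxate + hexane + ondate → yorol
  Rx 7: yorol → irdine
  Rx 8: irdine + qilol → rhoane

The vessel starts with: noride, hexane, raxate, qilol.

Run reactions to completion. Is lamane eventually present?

qilol and noride present → yulol forms (Rx 5).
yulol, hexane, and noride present → renide forms (Rx 1).
yulol and renide present → lamane forms (Rx 2).

Yes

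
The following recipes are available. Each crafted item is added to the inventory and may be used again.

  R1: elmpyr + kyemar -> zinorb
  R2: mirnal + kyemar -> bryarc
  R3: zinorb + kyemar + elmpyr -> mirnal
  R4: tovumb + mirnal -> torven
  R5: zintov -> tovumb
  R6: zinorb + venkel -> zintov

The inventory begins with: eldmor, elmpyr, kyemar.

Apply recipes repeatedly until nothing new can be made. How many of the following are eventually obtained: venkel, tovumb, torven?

No rule produces venkel, and it is not given.
tovumb would need zintov (R5), but zintov is never obtained.
torven would need tovumb and mirnal (R4), but tovumb is never obtained.
None of the 3 are reached.

0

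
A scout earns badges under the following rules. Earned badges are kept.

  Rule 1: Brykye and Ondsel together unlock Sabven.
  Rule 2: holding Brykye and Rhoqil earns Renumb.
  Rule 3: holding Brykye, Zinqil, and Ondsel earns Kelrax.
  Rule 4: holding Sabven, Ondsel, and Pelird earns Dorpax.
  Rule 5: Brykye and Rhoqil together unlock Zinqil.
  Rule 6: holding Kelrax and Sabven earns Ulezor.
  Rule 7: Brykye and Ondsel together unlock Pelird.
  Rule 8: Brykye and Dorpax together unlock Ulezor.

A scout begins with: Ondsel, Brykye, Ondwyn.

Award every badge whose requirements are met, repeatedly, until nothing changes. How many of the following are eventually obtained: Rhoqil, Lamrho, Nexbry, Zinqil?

No rule produces Rhoqil, and it is not given.
No rule produces Lamrho, and it is not given.
No rule produces Nexbry, and it is not given.
Zinqil would need Brykye and Rhoqil (Rule 5), but Rhoqil is never earned.
None of the 4 are reached.

0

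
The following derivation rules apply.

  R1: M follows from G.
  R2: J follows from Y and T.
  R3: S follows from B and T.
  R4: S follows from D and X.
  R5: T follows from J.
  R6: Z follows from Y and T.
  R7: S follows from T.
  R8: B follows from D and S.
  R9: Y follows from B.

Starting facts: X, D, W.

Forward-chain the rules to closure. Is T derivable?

No

T would need J (R5), but J is never established.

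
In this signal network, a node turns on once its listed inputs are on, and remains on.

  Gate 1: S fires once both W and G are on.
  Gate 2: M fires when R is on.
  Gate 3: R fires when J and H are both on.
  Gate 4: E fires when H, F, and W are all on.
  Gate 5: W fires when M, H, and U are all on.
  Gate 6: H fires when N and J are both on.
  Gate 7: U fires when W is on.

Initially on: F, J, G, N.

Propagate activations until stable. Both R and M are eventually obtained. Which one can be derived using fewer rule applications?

R: Gate 6: N and J on → H on. J and H are on, so R fires (Gate 3). [2 rule applications]
M: Gate 6: N and J on → H on. Gate 3: J and H on → R on. Gate 2: R on → M on. [3 rule applications]
R needs fewer.

R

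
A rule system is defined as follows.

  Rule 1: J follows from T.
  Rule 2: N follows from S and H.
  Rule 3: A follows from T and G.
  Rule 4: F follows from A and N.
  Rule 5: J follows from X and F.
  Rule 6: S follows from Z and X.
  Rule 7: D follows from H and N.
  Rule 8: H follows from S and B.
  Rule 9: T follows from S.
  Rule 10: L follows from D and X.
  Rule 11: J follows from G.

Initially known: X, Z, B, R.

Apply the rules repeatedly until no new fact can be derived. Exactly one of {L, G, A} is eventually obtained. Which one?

L

Z and X hold, so S follows (Rule 6).
S and B hold, so H follows (Rule 8).
From S and H, Rule 2 gives N.
H and N hold, so D follows (Rule 7).
D and X hold, so L follows (Rule 10).
A would need T and G (Rule 3), but G is never established. No rule produces G, and it is not given.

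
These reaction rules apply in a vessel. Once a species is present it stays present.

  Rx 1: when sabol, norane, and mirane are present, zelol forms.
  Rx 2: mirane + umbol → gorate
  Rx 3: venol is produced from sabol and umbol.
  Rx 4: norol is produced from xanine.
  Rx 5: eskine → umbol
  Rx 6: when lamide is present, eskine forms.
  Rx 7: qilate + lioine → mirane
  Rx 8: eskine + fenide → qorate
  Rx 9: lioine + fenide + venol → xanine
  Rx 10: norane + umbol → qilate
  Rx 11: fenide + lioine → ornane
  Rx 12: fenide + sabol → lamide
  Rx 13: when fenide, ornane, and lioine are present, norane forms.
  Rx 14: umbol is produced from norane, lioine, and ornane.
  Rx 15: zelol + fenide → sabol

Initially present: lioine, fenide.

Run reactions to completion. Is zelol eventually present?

zelol would need sabol, norane, and mirane (Rx 1), but sabol never forms.

No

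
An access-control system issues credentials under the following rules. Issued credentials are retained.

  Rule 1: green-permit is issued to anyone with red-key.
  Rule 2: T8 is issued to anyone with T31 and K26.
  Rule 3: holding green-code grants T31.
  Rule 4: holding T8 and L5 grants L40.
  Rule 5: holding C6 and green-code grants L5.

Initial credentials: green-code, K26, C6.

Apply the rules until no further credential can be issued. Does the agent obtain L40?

Holding C6 and green-code grants L5 (Rule 5).
Holding green-code grants T31 (Rule 3).
Holding T31 and K26 grants T8 (Rule 2).
Holding T8 and L5 grants L40 (Rule 4).

Yes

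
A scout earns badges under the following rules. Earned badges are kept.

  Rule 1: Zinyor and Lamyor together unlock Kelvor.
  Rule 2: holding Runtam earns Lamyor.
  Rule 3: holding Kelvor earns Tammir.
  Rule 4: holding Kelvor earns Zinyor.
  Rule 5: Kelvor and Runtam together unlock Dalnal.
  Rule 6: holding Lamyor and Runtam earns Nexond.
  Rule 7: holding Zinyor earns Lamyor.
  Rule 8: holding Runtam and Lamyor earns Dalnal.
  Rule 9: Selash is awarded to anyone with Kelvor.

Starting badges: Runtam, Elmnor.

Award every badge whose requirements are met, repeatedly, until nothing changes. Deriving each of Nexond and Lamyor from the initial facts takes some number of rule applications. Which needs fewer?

Lamyor: With Runtam, Lamyor is earned (Rule 2). [1 rule application]
Nexond: With Runtam, Lamyor is earned (Rule 2). With Lamyor and Runtam, Nexond is earned (Rule 6). [2 rule applications]
Lamyor needs fewer.

Lamyor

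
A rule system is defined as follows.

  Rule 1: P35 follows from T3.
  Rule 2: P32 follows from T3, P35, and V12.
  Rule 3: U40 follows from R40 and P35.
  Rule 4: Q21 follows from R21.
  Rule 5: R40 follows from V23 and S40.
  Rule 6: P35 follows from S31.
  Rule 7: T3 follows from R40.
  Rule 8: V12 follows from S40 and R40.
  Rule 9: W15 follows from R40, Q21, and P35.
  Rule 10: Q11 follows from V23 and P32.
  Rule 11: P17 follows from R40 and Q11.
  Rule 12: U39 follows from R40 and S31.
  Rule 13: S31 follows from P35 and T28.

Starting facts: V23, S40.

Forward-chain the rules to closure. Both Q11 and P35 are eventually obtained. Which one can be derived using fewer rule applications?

P35: V23 and S40 hold, so R40 follows (Rule 5). From R40, Rule 7 gives T3. From T3, Rule 1 gives P35. [3 rule applications]
Q11: From V23 and S40, Rule 5 gives R40. S40 and R40 hold, so V12 follows (Rule 8). From R40, Rule 7 gives T3. T3 holds, so P35 follows (Rule 1). From T3, P35, and V12, Rule 2 gives P32. From V23 and P32, Rule 10 gives Q11. [6 rule applications]
P35 needs fewer.

P35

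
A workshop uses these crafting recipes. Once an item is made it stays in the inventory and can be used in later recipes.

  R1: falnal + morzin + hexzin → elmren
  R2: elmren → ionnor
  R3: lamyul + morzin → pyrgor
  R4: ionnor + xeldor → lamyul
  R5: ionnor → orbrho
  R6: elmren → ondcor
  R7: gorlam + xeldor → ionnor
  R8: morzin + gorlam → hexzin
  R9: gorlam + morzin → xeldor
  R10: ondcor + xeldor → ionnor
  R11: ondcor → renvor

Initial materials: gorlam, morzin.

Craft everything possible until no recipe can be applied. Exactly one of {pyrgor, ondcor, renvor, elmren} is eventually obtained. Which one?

gorlam + morzin → xeldor (R9).
Using R7, gorlam and xeldor make ionnor.
ionnor + xeldor → lamyul (R4).
Using R3, lamyul and morzin make pyrgor.
elmren would need falnal, morzin, and hexzin (R1), but falnal is never obtained. ondcor would need elmren (R6), but elmren is never obtained. renvor would need ondcor (R11), but ondcor is never obtained.

pyrgor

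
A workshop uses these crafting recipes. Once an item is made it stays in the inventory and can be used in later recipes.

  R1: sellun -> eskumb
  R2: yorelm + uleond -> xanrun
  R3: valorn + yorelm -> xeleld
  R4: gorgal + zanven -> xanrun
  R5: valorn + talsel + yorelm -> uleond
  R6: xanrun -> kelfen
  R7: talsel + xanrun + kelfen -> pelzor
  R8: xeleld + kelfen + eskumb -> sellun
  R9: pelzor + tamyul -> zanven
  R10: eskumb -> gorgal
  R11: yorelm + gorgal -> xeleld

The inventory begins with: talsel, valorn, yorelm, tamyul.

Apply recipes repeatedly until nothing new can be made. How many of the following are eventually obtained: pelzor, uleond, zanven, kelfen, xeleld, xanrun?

Using R3, valorn and yorelm make xeleld.
valorn + talsel + yorelm -> uleond (R5).
Using R2, yorelm and uleond make xanrun.
xanrun -> kelfen (R6).
Using R7, talsel, xanrun, and kelfen make pelzor.
pelzor + tamyul -> zanven (R9).
pelzor: reached.
uleond: reached.
zanven: reached.
kelfen: reached.
xeleld: reached.
xanrun: reached.
All 6 are reached.

6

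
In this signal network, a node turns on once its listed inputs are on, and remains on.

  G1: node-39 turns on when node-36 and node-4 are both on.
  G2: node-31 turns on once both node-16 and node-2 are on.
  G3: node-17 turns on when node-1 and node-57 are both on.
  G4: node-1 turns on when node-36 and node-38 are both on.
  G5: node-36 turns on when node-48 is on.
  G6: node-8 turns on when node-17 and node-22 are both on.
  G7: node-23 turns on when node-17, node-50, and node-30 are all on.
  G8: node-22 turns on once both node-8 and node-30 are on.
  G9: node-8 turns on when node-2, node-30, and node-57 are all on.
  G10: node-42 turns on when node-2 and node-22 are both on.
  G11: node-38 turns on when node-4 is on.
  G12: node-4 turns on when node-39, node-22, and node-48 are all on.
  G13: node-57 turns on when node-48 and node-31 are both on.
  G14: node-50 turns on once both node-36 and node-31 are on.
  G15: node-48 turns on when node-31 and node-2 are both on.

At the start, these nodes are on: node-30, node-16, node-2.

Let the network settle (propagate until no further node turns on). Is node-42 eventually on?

G2: node-16 and node-2 on → node-31 on.
G15: node-31 and node-2 on → node-48 on.
G13: node-48 and node-31 on → node-57 on.
node-2, node-30, and node-57 are on, so node-8 turns on (G9).
node-8 and node-30 are on, so node-22 turns on (G8).
node-2 and node-22 are on, so node-42 turns on (G10).

Yes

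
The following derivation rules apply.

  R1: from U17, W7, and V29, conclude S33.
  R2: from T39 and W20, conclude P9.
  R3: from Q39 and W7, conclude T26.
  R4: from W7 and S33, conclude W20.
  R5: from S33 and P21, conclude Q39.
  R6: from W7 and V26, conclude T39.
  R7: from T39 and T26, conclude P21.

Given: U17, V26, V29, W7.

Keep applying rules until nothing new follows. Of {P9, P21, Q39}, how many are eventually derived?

1

U17, W7, and V29 hold, so S33 follows (R1).
From W7 and V26, R6 gives T39.
From W7 and S33, R4 gives W20.
T39 and W20 hold, so P9 follows (R2).
P9: reached.
P21 would need T39 and T26 (R7), but T26 is never established.
Q39 would need S33 and P21 (R5), but P21 is never established.
Reached: P9 — 1 of the 3.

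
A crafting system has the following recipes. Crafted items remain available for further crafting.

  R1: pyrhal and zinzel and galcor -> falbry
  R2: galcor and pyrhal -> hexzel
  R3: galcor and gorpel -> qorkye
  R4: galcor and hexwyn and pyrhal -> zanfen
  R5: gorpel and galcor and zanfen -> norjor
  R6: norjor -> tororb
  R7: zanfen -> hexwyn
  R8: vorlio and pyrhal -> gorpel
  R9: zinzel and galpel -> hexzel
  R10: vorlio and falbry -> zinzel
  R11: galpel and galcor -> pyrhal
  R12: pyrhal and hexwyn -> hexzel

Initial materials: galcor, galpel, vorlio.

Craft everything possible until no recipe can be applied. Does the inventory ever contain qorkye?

Using R11, galpel and galcor make pyrhal.
vorlio and pyrhal -> gorpel (R8).
Using R3, galcor and gorpel make qorkye.

Yes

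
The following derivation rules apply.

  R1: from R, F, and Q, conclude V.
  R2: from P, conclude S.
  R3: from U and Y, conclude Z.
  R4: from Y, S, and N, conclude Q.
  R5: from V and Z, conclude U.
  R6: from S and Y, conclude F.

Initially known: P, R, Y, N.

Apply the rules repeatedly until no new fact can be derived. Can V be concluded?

Yes

From P, R2 gives S.
From S and Y, R6 gives F.
From Y, S, and N, R4 gives Q.
R, F, and Q hold, so V follows (R1).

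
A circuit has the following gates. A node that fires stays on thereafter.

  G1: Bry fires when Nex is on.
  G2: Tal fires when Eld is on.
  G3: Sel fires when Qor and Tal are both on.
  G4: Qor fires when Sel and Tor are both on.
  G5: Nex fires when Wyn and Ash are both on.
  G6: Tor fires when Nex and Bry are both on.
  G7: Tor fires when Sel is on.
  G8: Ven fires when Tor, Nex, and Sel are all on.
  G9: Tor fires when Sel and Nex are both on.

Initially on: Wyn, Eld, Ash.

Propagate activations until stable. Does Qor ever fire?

No

Qor would need Sel and Tor (G4), but Sel never turns on.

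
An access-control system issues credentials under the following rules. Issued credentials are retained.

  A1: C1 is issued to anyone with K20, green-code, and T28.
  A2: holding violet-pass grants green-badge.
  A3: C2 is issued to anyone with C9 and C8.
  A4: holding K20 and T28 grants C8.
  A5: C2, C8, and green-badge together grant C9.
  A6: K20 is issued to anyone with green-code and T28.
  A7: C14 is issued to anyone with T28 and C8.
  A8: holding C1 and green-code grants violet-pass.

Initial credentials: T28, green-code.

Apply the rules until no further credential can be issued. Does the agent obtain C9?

C9 would need C2, C8, and green-badge (A5), but C2 is never granted.

No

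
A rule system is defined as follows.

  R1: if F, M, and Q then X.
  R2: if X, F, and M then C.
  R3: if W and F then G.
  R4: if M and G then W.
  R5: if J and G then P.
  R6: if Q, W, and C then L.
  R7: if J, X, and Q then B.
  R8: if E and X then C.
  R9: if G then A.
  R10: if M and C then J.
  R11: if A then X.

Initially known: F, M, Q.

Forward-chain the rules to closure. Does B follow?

F, M, and Q hold, so X follows (R1).
X, F, and M hold, so C follows (R2).
M and C hold, so J follows (R10).
J, X, and Q hold, so B follows (R7).

Yes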